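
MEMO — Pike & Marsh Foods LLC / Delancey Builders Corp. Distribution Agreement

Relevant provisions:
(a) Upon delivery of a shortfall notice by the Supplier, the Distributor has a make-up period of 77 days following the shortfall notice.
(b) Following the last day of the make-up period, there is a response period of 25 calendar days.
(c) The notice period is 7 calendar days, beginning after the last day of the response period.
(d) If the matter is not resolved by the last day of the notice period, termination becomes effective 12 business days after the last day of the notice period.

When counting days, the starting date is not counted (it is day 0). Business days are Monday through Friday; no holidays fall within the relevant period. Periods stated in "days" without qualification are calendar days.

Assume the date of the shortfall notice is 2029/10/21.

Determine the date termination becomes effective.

2030/02/25

The last day of the make-up period: 77 calendar days after 2029/10/21 is 2030/01/06.
The last day of the response period: 2030/01/06 + 25 days = 2030/01/31.
Adding 7 calendar days to 2030/01/31 gives 2030/02/07, which is the last day of the notice period.
The date termination becomes effective: 12 business days after Thursday, 2030/02/07, skipping weekends — Feb 8, Feb 11, Feb 12, Feb 13, …, Feb 21, Feb 22, Feb 25 — lands on Monday, 2030/02/25.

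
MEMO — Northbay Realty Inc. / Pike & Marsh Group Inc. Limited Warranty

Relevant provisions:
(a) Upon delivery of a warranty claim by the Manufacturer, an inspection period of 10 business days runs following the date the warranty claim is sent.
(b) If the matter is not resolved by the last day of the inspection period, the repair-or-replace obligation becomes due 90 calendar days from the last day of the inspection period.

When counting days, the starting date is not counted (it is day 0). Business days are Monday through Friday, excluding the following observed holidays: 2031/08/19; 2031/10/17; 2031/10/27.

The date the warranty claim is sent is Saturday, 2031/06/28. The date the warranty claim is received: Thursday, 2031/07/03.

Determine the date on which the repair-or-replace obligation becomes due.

From Saturday, 2031/06/28, 10 business days (Jun 30, Jul 1, Jul 2, Jul 3, Jul 4, Jul 7, Jul 8, Jul 9, Jul 10, Jul 11, skipping weekends) brings us to Friday, 2031/07/11, which is the last day of the inspection period.
The date on which the repair-or-replace obligation becomes due: 90 calendar days after 2031/07/11 is 2031/10/09.

2031/10/09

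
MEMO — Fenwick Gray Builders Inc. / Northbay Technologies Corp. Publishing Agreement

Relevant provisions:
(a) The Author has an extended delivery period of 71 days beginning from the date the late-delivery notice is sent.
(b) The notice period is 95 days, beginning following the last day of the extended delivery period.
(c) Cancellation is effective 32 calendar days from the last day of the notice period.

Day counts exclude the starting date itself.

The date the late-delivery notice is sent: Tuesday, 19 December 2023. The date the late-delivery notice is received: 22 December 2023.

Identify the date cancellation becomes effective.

4 July 2024

The last day of the extended delivery period: 71 calendar days after 19 December 2023 is 28 February 2024.
The last day of the notice period: 95 calendar days after 28 February 2024 is 2 June 2024.
The date cancellation becomes effective: 2 June 2024 + 32 days = 4 July 2024.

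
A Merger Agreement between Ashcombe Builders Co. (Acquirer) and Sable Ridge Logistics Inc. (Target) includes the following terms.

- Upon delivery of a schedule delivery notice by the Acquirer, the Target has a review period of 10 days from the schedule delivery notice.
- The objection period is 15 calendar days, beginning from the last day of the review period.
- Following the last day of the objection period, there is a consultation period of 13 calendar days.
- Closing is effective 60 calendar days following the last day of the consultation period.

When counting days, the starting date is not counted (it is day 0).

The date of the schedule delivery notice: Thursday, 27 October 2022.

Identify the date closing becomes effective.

2 February 2023

Adding 10 calendar days to 27 October 2022 gives 6 November 2022, which is the last day of the review period.
The last day of the objection period: 6 November 2022 + 15 days = 21 November 2022.
Adding 13 calendar days to 21 November 2022 gives 4 December 2022, which is the last day of the consultation period.
The date closing becomes effective: 4 December 2022 + 60 days = 2 February 2023.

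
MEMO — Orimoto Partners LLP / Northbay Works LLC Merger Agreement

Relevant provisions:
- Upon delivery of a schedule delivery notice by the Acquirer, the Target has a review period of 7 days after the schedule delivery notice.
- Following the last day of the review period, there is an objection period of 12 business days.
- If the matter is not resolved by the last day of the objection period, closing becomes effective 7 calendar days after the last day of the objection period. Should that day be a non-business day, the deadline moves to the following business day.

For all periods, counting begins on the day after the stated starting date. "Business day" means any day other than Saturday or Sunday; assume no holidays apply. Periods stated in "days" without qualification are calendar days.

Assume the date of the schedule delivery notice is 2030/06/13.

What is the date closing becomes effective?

The last day of the review period: 2030/06/13 + 7 days = 2030/06/20.
From Thursday, 2030/06/20, 12 business days (Jun 21, Jun 24, Jun 25, Jun 26, …, Jul 4, Jul 5, Jul 8, skipping weekends) brings us to Monday, 2030/07/08, which is the last day of the objection period.
The date closing becomes effective: 2030/07/08 + 7 days = 2030/07/15. 2030/07/15 is a Monday, so no roll-forward applies.

2030/07/15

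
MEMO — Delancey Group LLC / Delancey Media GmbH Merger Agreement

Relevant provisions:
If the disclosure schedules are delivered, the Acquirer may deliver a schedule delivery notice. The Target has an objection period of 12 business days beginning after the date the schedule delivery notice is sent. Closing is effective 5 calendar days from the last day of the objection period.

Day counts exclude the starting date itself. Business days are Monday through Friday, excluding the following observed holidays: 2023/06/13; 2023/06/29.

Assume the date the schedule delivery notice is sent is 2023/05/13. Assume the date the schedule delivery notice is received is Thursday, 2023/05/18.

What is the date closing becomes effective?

2023/06/04

From Saturday, 2023/05/13, 12 business days (May 15, May 16, May 17, May 18, …, May 26, May 29, May 30, skipping weekends) brings us to Tuesday, 2023/05/30, which is the last day of the objection period.
The date closing becomes effective: 2023/05/30 + 5 days = 2023/06/04.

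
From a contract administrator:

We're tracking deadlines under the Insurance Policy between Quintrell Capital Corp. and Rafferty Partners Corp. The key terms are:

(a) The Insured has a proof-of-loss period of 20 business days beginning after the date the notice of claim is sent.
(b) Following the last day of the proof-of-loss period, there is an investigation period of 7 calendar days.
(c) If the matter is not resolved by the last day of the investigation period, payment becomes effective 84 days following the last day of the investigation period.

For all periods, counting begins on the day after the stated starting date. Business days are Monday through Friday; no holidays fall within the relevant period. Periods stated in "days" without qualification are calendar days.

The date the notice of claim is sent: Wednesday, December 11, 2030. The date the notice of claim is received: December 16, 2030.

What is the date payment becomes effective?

The last day of the proof-of-loss period: 20 business days after Wednesday, December 11, 2030, skipping weekends — Dec 12, Dec 13, Dec 16, Dec 17, …, Jan 6, Jan 7, Jan 8 — lands on Wednesday, January 8, 2031.
The last day of the investigation period: January 8, 2031 + 7 days = January 15, 2031.
The date payment becomes effective: 84 calendar days after January 15, 2031 is April 9, 2031.

April 9, 2031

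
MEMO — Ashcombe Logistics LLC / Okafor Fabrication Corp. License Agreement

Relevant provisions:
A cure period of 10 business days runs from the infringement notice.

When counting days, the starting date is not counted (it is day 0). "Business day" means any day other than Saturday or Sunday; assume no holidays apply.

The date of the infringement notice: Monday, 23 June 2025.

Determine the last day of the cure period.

The last day of the cure period: counting 10 business days from Monday, 23 June 2025 (Jun 24, Jun 25, Jun 26, Jun 27, Jun 30, Jul 1, Jul 2, Jul 3, Jul 4, Jul 7, skipping weekends) reaches Monday, 7 July 2025.

7 July 2025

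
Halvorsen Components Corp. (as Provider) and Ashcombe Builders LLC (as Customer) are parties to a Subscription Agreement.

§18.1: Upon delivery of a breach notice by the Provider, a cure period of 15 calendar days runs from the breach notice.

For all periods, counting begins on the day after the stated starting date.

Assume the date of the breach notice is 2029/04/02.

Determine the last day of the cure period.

2029/04/17

The last day of the cure period: 15 calendar days after 2029/04/02 is 2029/04/17.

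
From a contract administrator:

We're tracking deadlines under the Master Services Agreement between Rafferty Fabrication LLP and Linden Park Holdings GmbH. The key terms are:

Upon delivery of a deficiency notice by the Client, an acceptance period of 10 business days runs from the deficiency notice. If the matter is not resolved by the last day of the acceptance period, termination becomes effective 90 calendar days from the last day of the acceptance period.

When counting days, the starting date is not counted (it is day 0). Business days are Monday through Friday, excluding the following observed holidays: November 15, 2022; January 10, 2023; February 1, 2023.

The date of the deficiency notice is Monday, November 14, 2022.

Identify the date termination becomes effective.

February 27, 2023

The last day of the acceptance period: counting 10 business days from Monday, November 14, 2022 (Nov 16, Nov 17, Nov 18, Nov 21, Nov 22, Nov 23, Nov 24, Nov 25, Nov 28, Nov 29, skipping weekends and the listed holiday on Nov 15) reaches Tuesday, November 29, 2022.
The date termination becomes effective: November 29, 2022 + 90 days = February 27, 2023.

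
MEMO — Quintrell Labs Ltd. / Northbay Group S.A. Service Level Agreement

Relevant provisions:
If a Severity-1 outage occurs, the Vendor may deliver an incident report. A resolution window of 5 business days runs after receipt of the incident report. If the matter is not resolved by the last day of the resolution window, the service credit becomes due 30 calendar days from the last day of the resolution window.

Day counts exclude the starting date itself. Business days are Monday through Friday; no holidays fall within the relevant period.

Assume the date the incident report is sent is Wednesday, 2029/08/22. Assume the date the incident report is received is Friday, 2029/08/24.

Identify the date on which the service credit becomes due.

2029/09/30

The last day of the resolution window: 5 business days after Friday, 2029/08/24, skipping weekends — Aug 27, Aug 28, Aug 29, Aug 30, Aug 31 — lands on Friday, 2029/08/31.
The date on which the service credit becomes due: 2029/08/31 + 30 days = 2029/09/30.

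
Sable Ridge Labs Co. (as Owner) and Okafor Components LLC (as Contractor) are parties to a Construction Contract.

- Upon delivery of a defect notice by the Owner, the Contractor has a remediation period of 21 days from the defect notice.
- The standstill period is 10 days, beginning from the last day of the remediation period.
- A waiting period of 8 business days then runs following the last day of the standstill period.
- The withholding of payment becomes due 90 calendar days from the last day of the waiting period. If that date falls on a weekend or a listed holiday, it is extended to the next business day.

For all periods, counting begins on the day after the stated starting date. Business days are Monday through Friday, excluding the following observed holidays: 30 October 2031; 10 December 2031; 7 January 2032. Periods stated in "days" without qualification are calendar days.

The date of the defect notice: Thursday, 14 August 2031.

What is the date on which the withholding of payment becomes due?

The last day of the remediation period: 14 August 2031 + 21 days = 4 September 2031.
The last day of the standstill period: 10 calendar days after 4 September 2031 is 14 September 2031.
The last day of the waiting period: 8 business days after Sunday, 14 September 2031, skipping weekends — Sep 15, Sep 16, Sep 17, Sep 18, Sep 19, Sep 22, Sep 23, Sep 24 — lands on Wednesday, 24 September 2031.
The date on which the withholding of payment becomes due: 90 calendar days after 24 September 2031 is 23 December 2031. 23 December 2031 is a Tuesday and is not a listed holiday, so no roll-forward applies.

23 December 2031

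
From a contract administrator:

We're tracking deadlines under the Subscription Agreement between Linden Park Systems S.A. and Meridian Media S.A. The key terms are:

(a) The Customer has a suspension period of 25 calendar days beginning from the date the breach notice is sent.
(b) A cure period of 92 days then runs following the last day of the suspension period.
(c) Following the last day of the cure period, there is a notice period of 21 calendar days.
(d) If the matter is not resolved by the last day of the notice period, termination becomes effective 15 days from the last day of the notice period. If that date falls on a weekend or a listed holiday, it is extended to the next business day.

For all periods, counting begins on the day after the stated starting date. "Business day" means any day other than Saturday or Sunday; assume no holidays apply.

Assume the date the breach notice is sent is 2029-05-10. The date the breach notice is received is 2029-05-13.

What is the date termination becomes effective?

2029-10-10

Adding 25 calendar days to 2029-05-10 gives 2029-06-04, which is the last day of the suspension period.
Adding 92 calendar days to 2029-06-04 gives 2029-09-04, which is the last day of the cure period.
Adding 21 calendar days to 2029-09-04 gives 2029-09-25, which is the last day of the notice period.
Adding 15 calendar days to 2029-09-25 gives 2029-10-10, which is the date termination becomes effective. 2029-10-10 is a Wednesday, so no roll-forward applies.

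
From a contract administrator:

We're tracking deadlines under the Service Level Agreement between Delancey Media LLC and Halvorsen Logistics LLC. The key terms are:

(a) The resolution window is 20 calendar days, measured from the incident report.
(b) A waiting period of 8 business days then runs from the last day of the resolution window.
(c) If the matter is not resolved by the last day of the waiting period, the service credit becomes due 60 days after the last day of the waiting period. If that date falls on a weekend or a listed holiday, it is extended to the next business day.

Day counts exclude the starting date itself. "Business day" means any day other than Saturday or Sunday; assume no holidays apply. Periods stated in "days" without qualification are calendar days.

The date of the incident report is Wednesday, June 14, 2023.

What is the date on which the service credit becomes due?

September 12, 2023

The last day of the resolution window: 20 calendar days after June 14, 2023 is July 4, 2023.
From Tuesday, July 4, 2023, 8 business days (Jul 5, Jul 6, Jul 7, Jul 10, Jul 11, Jul 12, Jul 13, Jul 14, skipping weekends) brings us to Friday, July 14, 2023, which is the last day of the waiting period.
The date on which the service credit becomes due: 60 calendar days after July 14, 2023 is September 12, 2023. September 12, 2023 is a Tuesday, so no roll-forward applies.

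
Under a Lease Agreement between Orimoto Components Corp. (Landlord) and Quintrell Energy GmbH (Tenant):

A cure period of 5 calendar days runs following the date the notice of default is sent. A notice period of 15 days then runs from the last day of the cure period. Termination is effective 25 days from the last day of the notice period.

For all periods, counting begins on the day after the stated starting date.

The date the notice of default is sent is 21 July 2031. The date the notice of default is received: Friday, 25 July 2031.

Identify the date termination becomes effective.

Adding 5 calendar days to 21 July 2031 gives 26 July 2031, which is the last day of the cure period.
Adding 15 calendar days to 26 July 2031 gives 10 August 2031, which is the last day of the notice period.
The date termination becomes effective: 10 August 2031 + 25 days = 4 September 2031.

4 September 2031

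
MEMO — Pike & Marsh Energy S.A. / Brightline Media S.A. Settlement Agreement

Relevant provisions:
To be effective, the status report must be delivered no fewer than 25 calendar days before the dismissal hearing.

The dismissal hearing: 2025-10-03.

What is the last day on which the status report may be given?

2025-09-08

2025-10-03 minus 25 days is 2025-09-08.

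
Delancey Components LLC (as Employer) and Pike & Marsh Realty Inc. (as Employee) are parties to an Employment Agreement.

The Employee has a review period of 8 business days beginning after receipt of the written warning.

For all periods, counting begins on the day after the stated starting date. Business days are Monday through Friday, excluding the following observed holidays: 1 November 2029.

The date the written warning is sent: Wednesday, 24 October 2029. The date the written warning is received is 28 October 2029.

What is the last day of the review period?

8 November 2029

The last day of the review period: 8 business days after Sunday, 28 October 2029, skipping weekends and the listed holiday on Nov 1 — Oct 29, Oct 30, Oct 31, Nov 2, Nov 5, Nov 6, Nov 7, Nov 8 — lands on Thursday, 8 November 2029.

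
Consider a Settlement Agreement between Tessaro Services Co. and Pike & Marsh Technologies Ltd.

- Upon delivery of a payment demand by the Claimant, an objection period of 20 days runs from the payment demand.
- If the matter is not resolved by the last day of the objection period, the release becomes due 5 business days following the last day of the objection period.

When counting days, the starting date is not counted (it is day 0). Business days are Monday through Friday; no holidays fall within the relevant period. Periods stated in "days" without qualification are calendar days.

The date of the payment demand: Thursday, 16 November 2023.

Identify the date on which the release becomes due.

The last day of the objection period: 16 November 2023 + 20 days = 6 December 2023.
From Wednesday, 6 December 2023, 5 business days (Dec 7, Dec 8, Dec 11, Dec 12, Dec 13, skipping weekends) brings us to Wednesday, 13 December 2023, which is the date on which the release becomes due.

13 December 2023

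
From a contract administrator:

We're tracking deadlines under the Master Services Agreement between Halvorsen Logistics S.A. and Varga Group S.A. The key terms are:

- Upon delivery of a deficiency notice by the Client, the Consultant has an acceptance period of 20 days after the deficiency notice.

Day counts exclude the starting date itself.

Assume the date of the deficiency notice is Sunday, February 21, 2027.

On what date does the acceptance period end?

March 13, 2027

The last day of the acceptance period: 20 calendar days after February 21, 2027 is March 13, 2027.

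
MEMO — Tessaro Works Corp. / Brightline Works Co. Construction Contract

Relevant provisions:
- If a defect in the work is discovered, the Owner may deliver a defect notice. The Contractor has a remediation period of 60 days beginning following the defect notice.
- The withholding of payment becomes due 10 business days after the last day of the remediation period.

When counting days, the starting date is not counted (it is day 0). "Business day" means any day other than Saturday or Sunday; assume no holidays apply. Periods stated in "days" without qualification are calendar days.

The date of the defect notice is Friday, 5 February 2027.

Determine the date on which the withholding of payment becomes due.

20 April 2027

Adding 60 calendar days to 5 February 2027 gives 6 April 2027, which is the last day of the remediation period.
The date on which the withholding of payment becomes due: 10 business days after Tuesday, 6 April 2027, skipping weekends — Apr 7, Apr 8, Apr 9, Apr 12, Apr 13, Apr 14, Apr 15, Apr 16, Apr 19, Apr 20 — lands on Tuesday, 20 April 2027.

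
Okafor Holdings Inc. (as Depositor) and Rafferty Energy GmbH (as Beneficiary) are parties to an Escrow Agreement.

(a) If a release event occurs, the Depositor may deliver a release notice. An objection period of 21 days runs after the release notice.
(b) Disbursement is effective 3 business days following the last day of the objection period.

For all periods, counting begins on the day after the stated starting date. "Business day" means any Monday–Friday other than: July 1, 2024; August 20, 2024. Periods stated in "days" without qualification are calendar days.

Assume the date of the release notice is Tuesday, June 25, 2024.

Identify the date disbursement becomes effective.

July 19, 2024

Adding 21 calendar days to June 25, 2024 gives July 16, 2024, which is the last day of the objection period.
The date disbursement becomes effective: counting 3 business days from Tuesday, July 16, 2024 (Jul 17, Jul 18, Jul 19, skipping weekends) reaches Friday, July 19, 2024.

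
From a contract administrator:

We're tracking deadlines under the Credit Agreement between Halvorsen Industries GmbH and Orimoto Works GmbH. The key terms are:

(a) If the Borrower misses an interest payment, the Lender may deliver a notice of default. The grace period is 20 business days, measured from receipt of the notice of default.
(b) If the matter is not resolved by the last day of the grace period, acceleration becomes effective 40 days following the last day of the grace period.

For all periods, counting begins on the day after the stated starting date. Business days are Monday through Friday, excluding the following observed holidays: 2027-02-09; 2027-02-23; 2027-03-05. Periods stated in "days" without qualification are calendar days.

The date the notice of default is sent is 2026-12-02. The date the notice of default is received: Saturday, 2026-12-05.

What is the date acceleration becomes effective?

The last day of the grace period: 20 business days after Saturday, 2026-12-05, skipping weekends — Dec 7, Dec 8, Dec 9, Dec 10, …, Dec 30, Dec 31, Jan 1 — lands on Friday, 2027-01-01.
The date acceleration becomes effective: 40 calendar days after 2027-01-01 is 2027-02-10.

2027-02-10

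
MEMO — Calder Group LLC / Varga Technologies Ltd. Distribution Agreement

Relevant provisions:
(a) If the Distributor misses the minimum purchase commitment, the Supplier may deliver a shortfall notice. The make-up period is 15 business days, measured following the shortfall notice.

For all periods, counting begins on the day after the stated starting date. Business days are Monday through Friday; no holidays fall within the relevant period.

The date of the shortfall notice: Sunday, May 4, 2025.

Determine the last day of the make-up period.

The last day of the make-up period: counting 15 business days from Sunday, May 4, 2025 (May 5, May 6, May 7, May 8, …, May 21, May 22, May 23, skipping weekends) reaches Friday, May 23, 2025.

May 23, 2025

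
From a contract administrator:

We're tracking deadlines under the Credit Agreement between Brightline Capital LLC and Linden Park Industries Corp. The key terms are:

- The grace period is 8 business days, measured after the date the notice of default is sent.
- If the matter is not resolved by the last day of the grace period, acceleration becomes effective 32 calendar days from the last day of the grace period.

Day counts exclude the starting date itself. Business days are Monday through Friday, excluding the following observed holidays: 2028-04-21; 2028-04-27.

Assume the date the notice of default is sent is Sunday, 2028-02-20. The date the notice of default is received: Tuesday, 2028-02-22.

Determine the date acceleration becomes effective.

2028-04-02

The last day of the grace period: counting 8 business days from Sunday, 2028-02-20 (Feb 21, Feb 22, Feb 23, Feb 24, Feb 25, Feb 28, Feb 29, Mar 1, skipping weekends) reaches Wednesday, 2028-03-01.
The date acceleration becomes effective: 2028-03-01 + 32 days = 2028-04-02.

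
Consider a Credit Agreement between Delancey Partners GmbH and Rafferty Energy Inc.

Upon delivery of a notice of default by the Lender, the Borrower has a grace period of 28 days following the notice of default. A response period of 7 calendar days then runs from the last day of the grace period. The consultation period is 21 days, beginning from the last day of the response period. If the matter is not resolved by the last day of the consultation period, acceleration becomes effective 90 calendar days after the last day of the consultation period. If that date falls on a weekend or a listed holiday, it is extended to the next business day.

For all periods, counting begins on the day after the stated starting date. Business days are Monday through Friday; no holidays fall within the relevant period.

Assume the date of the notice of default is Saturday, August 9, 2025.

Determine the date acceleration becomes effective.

January 2, 2026

The last day of the grace period: August 9, 2025 + 28 days = September 6, 2025.
The last day of the response period: 7 calendar days after September 6, 2025 is September 13, 2025.
The last day of the consultation period: 21 calendar days after September 13, 2025 is October 4, 2025.
The date acceleration becomes effective: 90 calendar days after October 4, 2025 is January 2, 2026. January 2, 2026 is a Friday, so no roll-forward applies.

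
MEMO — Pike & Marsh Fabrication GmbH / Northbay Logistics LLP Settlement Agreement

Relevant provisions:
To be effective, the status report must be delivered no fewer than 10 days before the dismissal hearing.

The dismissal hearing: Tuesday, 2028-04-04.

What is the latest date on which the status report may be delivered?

2028-03-25

Counting back 10 calendar days from 2028-04-04 gives 2028-03-25.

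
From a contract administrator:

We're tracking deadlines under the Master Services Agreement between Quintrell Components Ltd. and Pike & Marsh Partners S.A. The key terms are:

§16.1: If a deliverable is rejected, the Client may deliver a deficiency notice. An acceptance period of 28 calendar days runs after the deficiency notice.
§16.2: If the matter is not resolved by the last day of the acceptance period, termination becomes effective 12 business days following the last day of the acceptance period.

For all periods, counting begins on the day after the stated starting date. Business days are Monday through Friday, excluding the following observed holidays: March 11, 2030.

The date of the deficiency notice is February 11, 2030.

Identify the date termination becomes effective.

March 27, 2030

The last day of the acceptance period: February 11, 2030 + 28 days = March 11, 2030.
The date termination becomes effective: counting 12 business days from Monday, March 11, 2030 (Mar 12, Mar 13, Mar 14, Mar 15, …, Mar 25, Mar 26, Mar 27, skipping weekends) reaches Wednesday, March 27, 2030.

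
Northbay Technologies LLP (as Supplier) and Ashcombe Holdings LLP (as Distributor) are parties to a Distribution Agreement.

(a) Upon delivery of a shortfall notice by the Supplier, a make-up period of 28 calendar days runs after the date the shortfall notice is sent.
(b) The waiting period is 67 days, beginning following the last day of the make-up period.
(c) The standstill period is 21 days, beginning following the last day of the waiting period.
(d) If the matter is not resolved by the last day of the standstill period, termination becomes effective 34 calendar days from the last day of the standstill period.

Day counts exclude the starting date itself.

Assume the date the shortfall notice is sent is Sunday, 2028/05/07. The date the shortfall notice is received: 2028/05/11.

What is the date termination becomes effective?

2028/10/04

The last day of the make-up period: 2028/05/07 + 28 days = 2028/06/04.
Adding 67 calendar days to 2028/06/04 gives 2028/08/10, which is the last day of the waiting period.
The last day of the standstill period: 2028/08/10 + 21 days = 2028/08/31.
Adding 34 calendar days to 2028/08/31 gives 2028/10/04, which is the date termination becomes effective.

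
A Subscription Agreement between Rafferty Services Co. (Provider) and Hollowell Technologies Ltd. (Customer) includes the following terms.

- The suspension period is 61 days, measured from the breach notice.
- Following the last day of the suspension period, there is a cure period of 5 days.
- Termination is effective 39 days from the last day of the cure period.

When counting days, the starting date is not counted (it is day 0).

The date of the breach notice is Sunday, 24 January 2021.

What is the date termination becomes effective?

9 May 2021

Adding 61 calendar days to 24 January 2021 gives 26 March 2021, which is the last day of the suspension period.
Adding 5 calendar days to 26 March 2021 gives 31 March 2021, which is the last day of the cure period.
Adding 39 calendar days to 31 March 2021 gives 9 May 2021, which is the date termination becomes effective.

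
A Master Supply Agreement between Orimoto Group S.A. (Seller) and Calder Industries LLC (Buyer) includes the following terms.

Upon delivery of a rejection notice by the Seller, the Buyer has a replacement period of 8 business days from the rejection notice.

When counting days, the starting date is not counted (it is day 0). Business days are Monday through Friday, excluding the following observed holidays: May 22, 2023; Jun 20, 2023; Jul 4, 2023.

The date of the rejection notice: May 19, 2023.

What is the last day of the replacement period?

Jun 1, 2023

The last day of the replacement period: 8 business days after Friday, May 19, 2023, skipping weekends and the listed holiday on May 22 — May 23, May 24, May 25, May 26, May 29, May 30, May 31, Jun 1 — lands on Thursday, Jun 1, 2023.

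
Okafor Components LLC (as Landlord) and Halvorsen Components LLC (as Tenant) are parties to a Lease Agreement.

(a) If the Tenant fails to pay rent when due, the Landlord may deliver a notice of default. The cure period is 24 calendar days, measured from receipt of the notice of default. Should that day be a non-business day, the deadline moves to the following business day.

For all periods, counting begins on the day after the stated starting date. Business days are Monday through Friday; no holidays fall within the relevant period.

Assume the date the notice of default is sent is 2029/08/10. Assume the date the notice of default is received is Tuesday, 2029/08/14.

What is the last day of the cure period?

The last day of the cure period: 24 calendar days after 2029/08/14 is 2029/09/07. 2029/09/07 is a Friday, so no roll-forward applies.

2029/09/07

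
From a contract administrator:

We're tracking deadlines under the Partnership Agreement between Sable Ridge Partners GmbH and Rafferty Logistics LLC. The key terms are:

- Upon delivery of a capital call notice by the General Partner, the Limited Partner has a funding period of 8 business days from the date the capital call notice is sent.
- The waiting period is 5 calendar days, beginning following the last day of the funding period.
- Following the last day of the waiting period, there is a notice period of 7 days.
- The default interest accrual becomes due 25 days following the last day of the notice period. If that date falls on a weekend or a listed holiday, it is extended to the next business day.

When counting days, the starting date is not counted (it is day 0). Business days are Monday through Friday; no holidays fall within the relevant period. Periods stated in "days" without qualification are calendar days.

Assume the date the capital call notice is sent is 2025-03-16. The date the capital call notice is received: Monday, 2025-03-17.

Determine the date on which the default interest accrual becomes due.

2025-05-02

The last day of the funding period: 8 business days after Sunday, 2025-03-16, skipping weekends — Mar 17, Mar 18, Mar 19, Mar 20, Mar 21, Mar 24, Mar 25, Mar 26 — lands on Wednesday, 2025-03-26.
Adding 5 calendar days to 2025-03-26 gives 2025-03-31, which is the last day of the waiting period.
Adding 7 calendar days to 2025-03-31 gives 2025-04-07, which is the last day of the notice period.
The date on which the default interest accrual becomes due: 25 calendar days after 2025-04-07 is 2025-05-02. 2025-05-02 is a Friday, so no roll-forward applies.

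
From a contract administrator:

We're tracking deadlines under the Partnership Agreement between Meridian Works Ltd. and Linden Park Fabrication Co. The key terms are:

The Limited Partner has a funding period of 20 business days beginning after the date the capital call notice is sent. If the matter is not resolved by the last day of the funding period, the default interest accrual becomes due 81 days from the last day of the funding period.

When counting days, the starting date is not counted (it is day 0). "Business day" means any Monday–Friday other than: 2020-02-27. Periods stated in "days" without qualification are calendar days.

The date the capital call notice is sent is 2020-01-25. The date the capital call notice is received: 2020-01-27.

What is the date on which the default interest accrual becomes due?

2020-05-12

The last day of the funding period: 20 business days after Saturday, 2020-01-25, skipping weekends — Jan 27, Jan 28, Jan 29, Jan 30, …, Feb 19, Feb 20, Feb 21 — lands on Friday, 2020-02-21.
The date on which the default interest accrual becomes due: 2020-02-21 + 81 days = 2020-05-12.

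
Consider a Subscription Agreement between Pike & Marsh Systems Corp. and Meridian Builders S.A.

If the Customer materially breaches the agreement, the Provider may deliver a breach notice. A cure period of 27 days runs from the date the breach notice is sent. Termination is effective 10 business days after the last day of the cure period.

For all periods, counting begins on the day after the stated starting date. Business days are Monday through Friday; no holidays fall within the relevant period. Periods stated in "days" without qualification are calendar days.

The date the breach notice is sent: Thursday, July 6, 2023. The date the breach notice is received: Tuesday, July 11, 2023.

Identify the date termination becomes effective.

August 16, 2023

The last day of the cure period: 27 calendar days after July 6, 2023 is August 2, 2023.
The date termination becomes effective: counting 10 business days from Wednesday, August 2, 2023 (Aug 3, Aug 4, Aug 7, Aug 8, Aug 9, Aug 10, Aug 11, Aug 14, Aug 15, Aug 16, skipping weekends) reaches Wednesday, August 16, 2023.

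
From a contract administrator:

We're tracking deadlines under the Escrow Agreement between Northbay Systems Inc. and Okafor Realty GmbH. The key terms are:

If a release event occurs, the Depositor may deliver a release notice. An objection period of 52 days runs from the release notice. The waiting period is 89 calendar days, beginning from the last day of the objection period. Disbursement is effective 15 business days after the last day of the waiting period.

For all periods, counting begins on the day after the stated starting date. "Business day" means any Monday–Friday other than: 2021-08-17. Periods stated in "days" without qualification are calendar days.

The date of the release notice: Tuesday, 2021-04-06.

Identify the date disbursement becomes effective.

The last day of the objection period: 2021-04-06 + 52 days = 2021-05-28.
Adding 89 calendar days to 2021-05-28 gives 2021-08-25, which is the last day of the waiting period.
The date disbursement becomes effective: 15 business days after Wednesday, 2021-08-25, skipping weekends — Aug 26, Aug 27, Aug 30, Aug 31, …, Sep 13, Sep 14, Sep 15 — lands on Wednesday, 2021-09-15.

2021-09-15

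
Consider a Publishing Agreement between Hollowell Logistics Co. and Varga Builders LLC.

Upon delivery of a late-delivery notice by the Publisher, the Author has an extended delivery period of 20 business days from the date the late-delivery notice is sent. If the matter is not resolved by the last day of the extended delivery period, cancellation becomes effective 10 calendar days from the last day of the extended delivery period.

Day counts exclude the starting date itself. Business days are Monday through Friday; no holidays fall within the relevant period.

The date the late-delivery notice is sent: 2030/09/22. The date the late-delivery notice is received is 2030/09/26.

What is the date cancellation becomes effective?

From Sunday, 2030/09/22, 20 business days (Sep 23, Sep 24, Sep 25, Sep 26, …, Oct 16, Oct 17, Oct 18, skipping weekends) brings us to Friday, 2030/10/18, which is the last day of the extended delivery period.
The date cancellation becomes effective: 2030/10/18 + 10 days = 2030/10/28.

2030/10/28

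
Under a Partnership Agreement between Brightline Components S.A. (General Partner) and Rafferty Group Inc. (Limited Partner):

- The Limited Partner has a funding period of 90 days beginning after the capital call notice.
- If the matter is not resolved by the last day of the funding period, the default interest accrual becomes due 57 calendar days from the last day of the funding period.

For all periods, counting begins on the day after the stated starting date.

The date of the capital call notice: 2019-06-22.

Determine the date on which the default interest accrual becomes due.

2019-11-16

The last day of the funding period: 90 calendar days after 2019-06-22 is 2019-09-20.
The date on which the default interest accrual becomes due: 57 calendar days after 2019-09-20 is 2019-11-16.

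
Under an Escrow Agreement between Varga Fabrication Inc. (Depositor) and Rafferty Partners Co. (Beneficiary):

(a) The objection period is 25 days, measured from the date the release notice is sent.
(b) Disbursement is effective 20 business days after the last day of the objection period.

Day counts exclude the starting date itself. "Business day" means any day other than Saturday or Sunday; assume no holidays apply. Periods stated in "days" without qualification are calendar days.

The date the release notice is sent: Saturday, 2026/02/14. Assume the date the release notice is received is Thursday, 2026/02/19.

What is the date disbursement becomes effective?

2026/04/08

The last day of the objection period: 25 calendar days after 2026/02/14 is 2026/03/11.
From Wednesday, 2026/03/11, 20 business days (Mar 12, Mar 13, Mar 16, Mar 17, …, Apr 6, Apr 7, Apr 8, skipping weekends) brings us to Wednesday, 2026/04/08, which is the date disbursement becomes effective.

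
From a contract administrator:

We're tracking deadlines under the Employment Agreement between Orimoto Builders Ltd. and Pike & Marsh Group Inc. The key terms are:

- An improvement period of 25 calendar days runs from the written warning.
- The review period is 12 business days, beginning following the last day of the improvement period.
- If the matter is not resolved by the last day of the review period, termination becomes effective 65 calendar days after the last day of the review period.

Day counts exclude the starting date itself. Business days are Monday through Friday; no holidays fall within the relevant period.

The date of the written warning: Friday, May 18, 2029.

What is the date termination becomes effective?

September 1, 2029

Adding 25 calendar days to May 18, 2029 gives June 12, 2029, which is the last day of the improvement period.
The last day of the review period: counting 12 business days from Tuesday, June 12, 2029 (Jun 13, Jun 14, Jun 15, Jun 18, …, Jun 26, Jun 27, Jun 28, skipping weekends) reaches Thursday, June 28, 2029.
Adding 65 calendar days to June 28, 2029 gives September 1, 2029, which is the date termination becomes effective.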